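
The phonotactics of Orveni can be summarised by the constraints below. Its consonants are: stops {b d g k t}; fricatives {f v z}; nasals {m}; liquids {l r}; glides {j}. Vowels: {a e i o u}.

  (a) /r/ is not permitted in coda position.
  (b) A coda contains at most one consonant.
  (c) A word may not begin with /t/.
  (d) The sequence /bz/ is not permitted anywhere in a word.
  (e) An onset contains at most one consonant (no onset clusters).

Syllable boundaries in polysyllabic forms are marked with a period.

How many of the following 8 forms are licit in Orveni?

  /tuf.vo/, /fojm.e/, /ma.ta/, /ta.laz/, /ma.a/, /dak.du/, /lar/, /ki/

/tuf.vo/ — violates constraint (c): word begins with /t/ → illicit
/fojm.e/ — violates constraint (b): syllable 1 coda /jm/ has 2 consonants (> 1) → illicit
/ma.ta/ — σ1 onset /m/, coda /∅/ ok; σ2 onset /t/, coda /∅/ ok → licit
/ta.laz/ — violates constraint (c): word begins with /t/ → illicit
/ma.a/ — σ1 onset /m/, coda /∅/ ok; σ2 onset /∅/, coda /∅/ ok → licit
/dak.du/ — σ1 onset /d/, coda /k/ ok; σ2 onset /d/, coda /∅/ ok → licit
/lar/ — violates constraint (a): syllable 1 coda contains /r/ → illicit
/ki/ — σ1 onset /k/, coda /∅/ ok → licit
Licit: /ma.ta/, /ma.a/, /dak.du/, /ki/ → 4.

4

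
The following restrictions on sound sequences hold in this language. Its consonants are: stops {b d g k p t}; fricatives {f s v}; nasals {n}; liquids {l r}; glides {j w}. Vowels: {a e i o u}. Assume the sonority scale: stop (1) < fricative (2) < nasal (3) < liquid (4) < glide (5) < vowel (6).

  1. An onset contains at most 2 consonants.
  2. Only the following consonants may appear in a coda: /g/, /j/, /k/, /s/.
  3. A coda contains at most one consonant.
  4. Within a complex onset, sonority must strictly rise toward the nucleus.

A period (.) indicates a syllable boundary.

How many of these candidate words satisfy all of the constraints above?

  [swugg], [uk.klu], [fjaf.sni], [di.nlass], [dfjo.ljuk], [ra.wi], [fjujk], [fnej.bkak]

[swugg] — violates constraint 3: syllable 1 coda /gg/ has 2 consonants (> 1) → not permitted
[uk.klu] — σ1 onset /∅/, coda /k/ ok; σ2 onset /kl/ (1→4 rises), coda /∅/ ok → permitted
[fjaf.sni] — violates constraint 2: syllable 1 coda contains /f/, which is not a licensed coda consonant → not permitted
[di.nlass] — violates constraint 3: syllable 2 coda /ss/ has 2 consonants (> 1) → not permitted
[dfjo.ljuk] — violates constraint 1: syllable 1 onset /dfj/ has 3 consonants (> 2) → not permitted
[ra.wi] — σ1 onset /r/, coda /∅/ ok; σ2 onset /w/, coda /∅/ ok → permitted
[fjujk] — violates constraint 3: syllable 1 coda /jk/ has 2 consonants (> 1) → not permitted
[fnej.bkak] — violates constraint 4: syllable 2 onset /bk/: /b/ (stop, 1) → /k/ (stop, 1) does not rise → not permitted
Permitted: [uk.klu], [ra.wi] → 2.

2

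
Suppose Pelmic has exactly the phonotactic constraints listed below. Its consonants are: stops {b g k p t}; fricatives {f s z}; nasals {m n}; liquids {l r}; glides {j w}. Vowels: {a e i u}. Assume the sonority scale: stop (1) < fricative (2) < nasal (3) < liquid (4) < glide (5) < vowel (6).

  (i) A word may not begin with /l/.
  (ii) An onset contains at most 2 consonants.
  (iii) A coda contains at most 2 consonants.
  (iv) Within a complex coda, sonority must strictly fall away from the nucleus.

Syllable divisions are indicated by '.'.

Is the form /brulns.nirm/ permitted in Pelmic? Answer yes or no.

/brulns.nirm/ — violates constraint (iii): syllable 1 coda /lns/ has 3 consonants (> 2) → not permitted

no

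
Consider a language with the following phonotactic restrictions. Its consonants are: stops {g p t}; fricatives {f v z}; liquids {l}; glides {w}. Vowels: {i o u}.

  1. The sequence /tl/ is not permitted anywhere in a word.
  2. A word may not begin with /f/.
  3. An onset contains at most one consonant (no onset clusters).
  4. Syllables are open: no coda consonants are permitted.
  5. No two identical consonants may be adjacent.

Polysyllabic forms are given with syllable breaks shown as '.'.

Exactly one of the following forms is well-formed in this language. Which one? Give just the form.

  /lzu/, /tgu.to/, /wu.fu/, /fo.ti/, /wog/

/lzu/ — violates constraint 3: syllable 1 onset /lz/ has 2 consonants (> 1) → ill-formed
/tgu.to/ — violates constraint 3: syllable 1 onset /tg/ has 2 consonants (> 1) → ill-formed
/wu.fu/ — σ1 onset /w/, coda /∅/ ok; σ2 onset /f/, coda /∅/ ok → well-formed
/fo.ti/ — violates constraint 2: word begins with /f/ → ill-formed
/wog/ — violates constraint 4: syllable 1 coda /g/ has 1 consonant (> 0) → ill-formed

/wu.fu/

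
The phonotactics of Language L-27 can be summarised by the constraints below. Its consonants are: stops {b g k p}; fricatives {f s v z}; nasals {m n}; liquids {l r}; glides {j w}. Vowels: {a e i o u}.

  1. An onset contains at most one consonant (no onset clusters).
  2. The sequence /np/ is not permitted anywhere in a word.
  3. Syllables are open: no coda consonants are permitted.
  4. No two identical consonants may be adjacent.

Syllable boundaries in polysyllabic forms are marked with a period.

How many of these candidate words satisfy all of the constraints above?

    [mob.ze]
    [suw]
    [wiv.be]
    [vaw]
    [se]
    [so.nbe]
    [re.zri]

1

[mob.ze] — violates constraint 3: syllable 1 coda /b/ has 1 consonant (> 0) → not permitted
[suw] — violates constraint 3: syllable 1 coda /w/ has 1 consonant (> 0) → not permitted
[wiv.be] — violates constraint 3: syllable 1 coda /v/ has 1 consonant (> 0) → not permitted
[vaw] — violates constraint 3: syllable 1 coda /w/ has 1 consonant (> 0) → not permitted
[se] — σ1 onset /s/, coda /∅/ ok → permitted
[so.nbe] — violates constraint 1: syllable 2 onset /nb/ has 2 consonants (> 1) → not permitted
[re.zri] — violates constraint 1: syllable 2 onset /zr/ has 2 consonants (> 1) → not permitted
Permitted: [se] → 1.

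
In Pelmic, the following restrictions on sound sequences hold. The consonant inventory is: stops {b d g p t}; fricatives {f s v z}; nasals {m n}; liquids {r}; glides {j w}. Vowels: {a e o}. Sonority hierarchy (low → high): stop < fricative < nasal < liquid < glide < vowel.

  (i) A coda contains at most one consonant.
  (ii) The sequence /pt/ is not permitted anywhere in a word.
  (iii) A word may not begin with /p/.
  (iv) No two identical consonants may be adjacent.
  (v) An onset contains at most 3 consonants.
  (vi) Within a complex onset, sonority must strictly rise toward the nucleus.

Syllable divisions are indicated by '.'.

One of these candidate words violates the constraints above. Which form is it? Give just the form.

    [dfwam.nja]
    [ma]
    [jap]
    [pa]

[pa]

[dfwam.nja] — σ1 onset /dfw/ (1→2→5 rises), coda /m/ ok; σ2 onset /nj/ (3→5 rises), coda /∅/ ok → licit
[ma] — σ1 onset /m/, coda /∅/ ok → licit
[jap] — σ1 onset /j/, coda /p/ ok → licit
[pa] — violates constraint (iii): word begins with /p/ → illicit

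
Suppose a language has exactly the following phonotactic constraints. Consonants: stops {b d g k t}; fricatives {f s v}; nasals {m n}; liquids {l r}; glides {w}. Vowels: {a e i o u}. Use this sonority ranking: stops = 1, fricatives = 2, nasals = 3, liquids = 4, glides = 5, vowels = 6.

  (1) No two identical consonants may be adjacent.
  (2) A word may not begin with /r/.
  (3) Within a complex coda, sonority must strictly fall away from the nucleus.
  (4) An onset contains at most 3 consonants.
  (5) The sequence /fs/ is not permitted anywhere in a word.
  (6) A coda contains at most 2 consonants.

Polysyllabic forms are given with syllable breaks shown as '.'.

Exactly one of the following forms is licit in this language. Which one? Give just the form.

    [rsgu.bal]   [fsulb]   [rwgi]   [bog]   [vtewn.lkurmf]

[bog]

[rsgu.bal] — violates constraint 2: word begins with /r/ → illicit
[fsulb] — violates constraint 5: contains banned sequence /fs/ → illicit
[rwgi] — violates constraint 2: word begins with /r/ → illicit
[bog] — σ1 onset /b/, coda /g/ ok → licit
[vtewn.lkurmf] — violates constraint 6: syllable 2 coda /rmf/ has 3 consonants (> 2) → illicit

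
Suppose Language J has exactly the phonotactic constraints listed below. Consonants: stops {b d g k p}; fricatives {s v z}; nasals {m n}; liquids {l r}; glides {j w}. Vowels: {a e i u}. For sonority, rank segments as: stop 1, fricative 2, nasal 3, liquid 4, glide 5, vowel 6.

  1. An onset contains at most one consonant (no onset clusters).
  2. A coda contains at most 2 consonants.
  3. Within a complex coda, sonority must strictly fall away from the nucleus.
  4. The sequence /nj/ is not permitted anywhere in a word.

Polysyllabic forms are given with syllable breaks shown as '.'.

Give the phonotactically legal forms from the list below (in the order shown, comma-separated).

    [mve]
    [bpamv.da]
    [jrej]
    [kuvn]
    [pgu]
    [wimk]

[mve] — violates constraint 1: syllable 1 onset /mv/ has 2 consonants (> 1) → phonotactically illegal
[bpamv.da] — violates constraint 1: syllable 1 onset /bp/ has 2 consonants (> 1) → phonotactically illegal
[jrej] — violates constraint 1: syllable 1 onset /jr/ has 2 consonants (> 1) → phonotactically illegal
[kuvn] — violates constraint 3: syllable 1 coda /vn/: /v/ (fricative, 2) → /n/ (nasal, 3) does not fall → phonotactically illegal
[pgu] — violates constraint 1: syllable 1 onset /pg/ has 2 consonants (> 1) → phonotactically illegal
[wimk] — σ1 onset /w/, coda /mk/ (3→1 falls) ok → phonotactically legal

[wimk]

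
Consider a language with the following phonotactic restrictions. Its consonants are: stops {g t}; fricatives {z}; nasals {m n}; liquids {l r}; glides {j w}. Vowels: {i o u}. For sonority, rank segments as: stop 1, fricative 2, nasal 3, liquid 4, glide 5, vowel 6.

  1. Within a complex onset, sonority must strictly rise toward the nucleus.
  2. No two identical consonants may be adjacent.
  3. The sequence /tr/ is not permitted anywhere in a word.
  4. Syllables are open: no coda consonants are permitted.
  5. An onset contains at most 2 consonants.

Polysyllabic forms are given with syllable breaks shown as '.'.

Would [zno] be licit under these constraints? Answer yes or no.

[zno] — σ1 onset /zn/ (2→3 rises), coda /∅/ ok → licit

yes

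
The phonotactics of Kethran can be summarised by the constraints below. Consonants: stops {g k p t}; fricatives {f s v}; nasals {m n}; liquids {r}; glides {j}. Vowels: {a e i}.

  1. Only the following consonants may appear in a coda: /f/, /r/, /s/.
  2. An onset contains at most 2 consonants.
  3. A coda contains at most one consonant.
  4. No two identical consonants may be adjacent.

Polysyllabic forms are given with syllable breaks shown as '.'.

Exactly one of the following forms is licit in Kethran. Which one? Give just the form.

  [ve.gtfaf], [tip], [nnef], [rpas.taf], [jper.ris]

[rpas.taf]

[ve.gtfaf] — violates constraint 2: syllable 2 onset /gtf/ has 3 consonants (> 2) → illicit
[tip] — violates constraint 1: syllable 1 coda contains /p/, which is not a licensed coda consonant → illicit
[nnef] — violates constraint 4: adjacent identical consonants /nn/ → illicit
[rpas.taf] — σ1 onset /rp/ (2C), coda /s/ ok; σ2 onset /t/, coda /f/ ok → licit
[jper.ris] — violates constraint 4: adjacent identical consonants /rr/ → illicit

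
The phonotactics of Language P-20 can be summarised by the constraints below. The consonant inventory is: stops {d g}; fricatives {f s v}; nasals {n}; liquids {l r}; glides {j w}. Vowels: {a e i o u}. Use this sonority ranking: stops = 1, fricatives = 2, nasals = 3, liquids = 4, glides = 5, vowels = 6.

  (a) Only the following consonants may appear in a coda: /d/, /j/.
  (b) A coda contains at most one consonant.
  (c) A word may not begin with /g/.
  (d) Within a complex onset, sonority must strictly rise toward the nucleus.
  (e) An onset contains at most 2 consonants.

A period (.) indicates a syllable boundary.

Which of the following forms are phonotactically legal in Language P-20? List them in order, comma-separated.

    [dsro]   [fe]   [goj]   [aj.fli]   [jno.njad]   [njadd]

[fe], [aj.fli]

[dsro] — violates constraint (e): syllable 1 onset /dsr/ has 3 consonants (> 2) → phonotactically illegal
[fe] — σ1 onset /f/, coda /∅/ ok → phonotactically legal
[goj] — violates constraint (c): word begins with /g/ → phonotactically illegal
[aj.fli] — σ1 onset /∅/, coda /j/ ok; σ2 onset /fl/ (2→4 rises), coda /∅/ ok → phonotactically legal
[jno.njad] — violates constraint (d): syllable 1 onset /jn/: /j/ (glide, 5) → /n/ (nasal, 3) does not rise → phonotactically illegal
[njadd] — violates constraint (b): syllable 1 coda /dd/ has 2 consonants (> 1) → phonotactically illegal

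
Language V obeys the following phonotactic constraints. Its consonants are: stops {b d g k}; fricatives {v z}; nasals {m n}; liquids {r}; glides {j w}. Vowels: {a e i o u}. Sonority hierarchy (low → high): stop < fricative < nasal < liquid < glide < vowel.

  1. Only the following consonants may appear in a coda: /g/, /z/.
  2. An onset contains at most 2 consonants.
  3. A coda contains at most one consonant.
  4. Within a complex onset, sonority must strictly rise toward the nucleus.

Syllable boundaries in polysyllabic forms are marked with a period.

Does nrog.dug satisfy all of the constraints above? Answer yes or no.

nrog.dug — σ1 onset /nr/ (3→4 rises), coda /g/ ok; σ2 onset /d/, coda /g/ ok → permitted

yes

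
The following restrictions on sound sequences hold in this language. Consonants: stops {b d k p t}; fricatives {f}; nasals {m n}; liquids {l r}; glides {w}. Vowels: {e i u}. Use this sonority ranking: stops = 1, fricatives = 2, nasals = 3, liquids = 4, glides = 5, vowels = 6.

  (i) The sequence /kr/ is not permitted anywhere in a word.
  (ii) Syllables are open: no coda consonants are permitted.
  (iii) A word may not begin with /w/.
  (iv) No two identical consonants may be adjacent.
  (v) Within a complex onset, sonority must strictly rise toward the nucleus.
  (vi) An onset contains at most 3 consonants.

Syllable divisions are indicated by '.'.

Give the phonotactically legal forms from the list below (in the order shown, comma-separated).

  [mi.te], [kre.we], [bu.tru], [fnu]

[mi.te] — σ1 onset /m/, coda /∅/ ok; σ2 onset /t/, coda /∅/ ok → phonotactically legal
[kre.we] — violates constraint (i): contains banned sequence /kr/ → phonotactically illegal
[bu.tru] — σ1 onset /b/, coda /∅/ ok; σ2 onset /tr/ (1→4 rises), coda /∅/ ok → phonotactically legal
[fnu] — σ1 onset /fn/ (2→3 rises), coda /∅/ ok → phonotactically legal

[mi.te], [bu.tru], [fnu]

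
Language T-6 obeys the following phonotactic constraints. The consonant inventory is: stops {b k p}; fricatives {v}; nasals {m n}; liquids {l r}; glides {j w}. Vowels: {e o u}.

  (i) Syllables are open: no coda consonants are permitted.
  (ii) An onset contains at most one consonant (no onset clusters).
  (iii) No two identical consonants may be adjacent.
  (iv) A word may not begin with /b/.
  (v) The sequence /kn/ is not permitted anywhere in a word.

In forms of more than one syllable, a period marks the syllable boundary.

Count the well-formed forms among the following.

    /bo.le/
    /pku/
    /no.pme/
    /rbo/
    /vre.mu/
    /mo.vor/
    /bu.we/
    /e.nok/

/bo.le/ — violates constraint (iv): word begins with /b/ → ill-formed
/pku/ — violates constraint (ii): syllable 1 onset /pk/ has 2 consonants (> 1) → ill-formed
/no.pme/ — violates constraint (ii): syllable 2 onset /pm/ has 2 consonants (> 1) → ill-formed
/rbo/ — violates constraint (ii): syllable 1 onset /rb/ has 2 consonants (> 1) → ill-formed
/vre.mu/ — violates constraint (ii): syllable 1 onset /vr/ has 2 consonants (> 1) → ill-formed
/mo.vor/ — violates constraint (i): syllable 2 coda /r/ has 1 consonant (> 0) → ill-formed
/bu.we/ — violates constraint (iv): word begins with /b/ → ill-formed
/e.nok/ — violates constraint (i): syllable 2 coda /k/ has 1 consonant (> 0) → ill-formed
No form is well-formed → 0.

0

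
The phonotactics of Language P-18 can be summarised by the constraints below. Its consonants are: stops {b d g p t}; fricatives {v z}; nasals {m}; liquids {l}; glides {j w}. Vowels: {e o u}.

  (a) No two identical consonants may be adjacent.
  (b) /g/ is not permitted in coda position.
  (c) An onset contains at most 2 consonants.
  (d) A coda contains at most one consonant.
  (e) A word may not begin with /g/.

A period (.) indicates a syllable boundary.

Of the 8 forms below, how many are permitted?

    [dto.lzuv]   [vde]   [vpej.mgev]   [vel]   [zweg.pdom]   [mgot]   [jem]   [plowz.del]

[dto.lzuv] — σ1 onset /dt/ (2C), coda /∅/ ok; σ2 onset /lz/ (2C), coda /v/ ok → permitted
[vde] — σ1 onset /vd/ (2C), coda /∅/ ok → permitted
[vpej.mgev] — σ1 onset /vp/ (2C), coda /j/ ok; σ2 onset /mg/ (2C), coda /v/ ok → permitted
[vel] — σ1 onset /v/, coda /l/ ok → permitted
[zweg.pdom] — violates constraint (b): syllable 1 coda contains /g/ → not permitted
[mgot] — σ1 onset /mg/ (2C), coda /t/ ok → permitted
[jem] — σ1 onset /j/, coda /m/ ok → permitted
[plowz.del] — violates constraint (d): syllable 1 coda /wz/ has 2 consonants (> 1) → not permitted
Permitted: [dto.lzuv], [vde], [vpej.mgev], [vel], [mgot], [jem] → 6.

6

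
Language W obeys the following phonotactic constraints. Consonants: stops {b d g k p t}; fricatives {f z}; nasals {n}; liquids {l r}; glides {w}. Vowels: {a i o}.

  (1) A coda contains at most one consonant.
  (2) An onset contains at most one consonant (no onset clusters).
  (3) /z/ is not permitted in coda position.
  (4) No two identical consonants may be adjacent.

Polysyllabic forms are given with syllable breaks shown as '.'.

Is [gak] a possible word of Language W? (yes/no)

yes

[gak] — σ1 onset /g/, coda /k/ ok → well-formed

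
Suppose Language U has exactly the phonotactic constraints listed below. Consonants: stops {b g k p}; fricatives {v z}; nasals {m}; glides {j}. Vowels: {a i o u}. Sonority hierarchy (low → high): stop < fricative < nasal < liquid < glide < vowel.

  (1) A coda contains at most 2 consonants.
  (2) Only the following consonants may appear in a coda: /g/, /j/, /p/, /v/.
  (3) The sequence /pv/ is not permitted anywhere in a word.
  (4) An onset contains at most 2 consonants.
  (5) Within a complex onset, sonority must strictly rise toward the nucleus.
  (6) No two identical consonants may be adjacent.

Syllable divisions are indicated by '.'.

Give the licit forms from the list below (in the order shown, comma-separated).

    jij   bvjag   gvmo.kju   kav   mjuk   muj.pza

jij — σ1 onset /j/, coda /j/ ok → licit
bvjag — violates constraint 4: syllable 1 onset /bvj/ has 3 consonants (> 2) → illicit
gvmo.kju — violates constraint 4: syllable 1 onset /gvm/ has 3 consonants (> 2) → illicit
kav — σ1 onset /k/, coda /v/ ok → licit
mjuk — violates constraint 2: syllable 1 coda contains /k/, which is not a licensed coda consonant → illicit
muj.pza — σ1 onset /m/, coda /j/ ok; σ2 onset /pz/ (1→2 rises), coda /∅/ ok → licit

jij, kav, muj.pza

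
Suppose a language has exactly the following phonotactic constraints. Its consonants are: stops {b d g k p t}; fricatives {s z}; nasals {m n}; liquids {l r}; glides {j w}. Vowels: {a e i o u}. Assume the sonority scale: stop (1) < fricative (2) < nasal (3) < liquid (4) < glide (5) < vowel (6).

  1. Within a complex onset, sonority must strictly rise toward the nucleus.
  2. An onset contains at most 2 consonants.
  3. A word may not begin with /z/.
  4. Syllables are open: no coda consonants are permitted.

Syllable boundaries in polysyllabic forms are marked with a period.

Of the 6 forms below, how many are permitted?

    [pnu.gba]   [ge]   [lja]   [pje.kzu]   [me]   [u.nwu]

[pnu.gba] — violates constraint 1: syllable 2 onset /gb/: /g/ (stop, 1) → /b/ (stop, 1) does not rise → not permitted
[ge] — σ1 onset /g/, coda /∅/ ok → permitted
[lja] — σ1 onset /lj/ (4→5 rises), coda /∅/ ok → permitted
[pje.kzu] — σ1 onset /pj/ (1→5 rises), coda /∅/ ok; σ2 onset /kz/ (1→2 rises), coda /∅/ ok → permitted
[me] — σ1 onset /m/, coda /∅/ ok → permitted
[u.nwu] — σ1 onset /∅/, coda /∅/ ok; σ2 onset /nw/ (3→5 rises), coda /∅/ ok → permitted
Permitted: [ge], [lja], [pje.kzu], [me], [u.nwu] → 5.

5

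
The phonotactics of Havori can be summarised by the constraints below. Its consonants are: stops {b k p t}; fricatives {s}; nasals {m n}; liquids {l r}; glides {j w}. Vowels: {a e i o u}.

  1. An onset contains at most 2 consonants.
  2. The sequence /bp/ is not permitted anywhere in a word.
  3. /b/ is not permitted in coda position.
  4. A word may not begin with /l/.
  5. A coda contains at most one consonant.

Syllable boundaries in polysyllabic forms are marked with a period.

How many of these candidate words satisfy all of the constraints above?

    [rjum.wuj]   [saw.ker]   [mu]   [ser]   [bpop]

4

[rjum.wuj] — σ1 onset /rj/ (2C), coda /m/ ok; σ2 onset /w/, coda /j/ ok → phonotactically legal
[saw.ker] — σ1 onset /s/, coda /w/ ok; σ2 onset /k/, coda /r/ ok → phonotactically legal
[mu] — σ1 onset /m/, coda /∅/ ok → phonotactically legal
[ser] — σ1 onset /s/, coda /r/ ok → phonotactically legal
[bpop] — violates constraint 2: contains banned sequence /bp/ → phonotactically illegal
Phonotactically legal: [rjum.wuj], [saw.ker], [mu], [ser] → 4.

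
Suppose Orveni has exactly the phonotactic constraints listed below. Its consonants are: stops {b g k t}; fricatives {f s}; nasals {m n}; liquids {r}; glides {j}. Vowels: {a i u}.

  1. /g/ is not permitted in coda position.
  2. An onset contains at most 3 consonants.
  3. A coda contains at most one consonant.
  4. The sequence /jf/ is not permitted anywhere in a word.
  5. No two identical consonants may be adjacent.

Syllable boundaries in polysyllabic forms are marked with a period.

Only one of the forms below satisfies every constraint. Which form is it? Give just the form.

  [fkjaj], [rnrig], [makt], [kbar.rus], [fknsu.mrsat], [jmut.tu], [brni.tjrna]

[fkjaj] — σ1 onset /fkj/ (3C), coda /j/ ok → phonotactically legal
[rnrig] — violates constraint 1: syllable 1 coda contains /g/ → phonotactically illegal
[makt] — violates constraint 3: syllable 1 coda /kt/ has 2 consonants (> 1) → phonotactically illegal
[kbar.rus] — violates constraint 5: adjacent identical consonants /rr/ → phonotactically illegal
[fknsu.mrsat] — violates constraint 2: syllable 1 onset /fkns/ has 4 consonants (> 3) → phonotactically illegal
[jmut.tu] — violates constraint 5: adjacent identical consonants /tt/ → phonotactically illegal
[brni.tjrna] — violates constraint 2: syllable 2 onset /tjrn/ has 4 consonants (> 3) → phonotactically illegal

[fkjaj]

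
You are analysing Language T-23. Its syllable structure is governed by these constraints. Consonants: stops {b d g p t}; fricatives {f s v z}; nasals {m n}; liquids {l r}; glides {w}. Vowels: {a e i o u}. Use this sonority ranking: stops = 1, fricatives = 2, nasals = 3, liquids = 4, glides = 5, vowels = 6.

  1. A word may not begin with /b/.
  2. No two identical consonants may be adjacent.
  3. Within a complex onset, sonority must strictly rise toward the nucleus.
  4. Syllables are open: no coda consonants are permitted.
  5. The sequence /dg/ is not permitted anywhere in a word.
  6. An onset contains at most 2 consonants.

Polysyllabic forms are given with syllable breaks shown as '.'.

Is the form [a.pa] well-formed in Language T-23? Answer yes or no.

yes

[a.pa] — σ1 onset /∅/, coda /∅/ ok; σ2 onset /p/, coda /∅/ ok → well-formed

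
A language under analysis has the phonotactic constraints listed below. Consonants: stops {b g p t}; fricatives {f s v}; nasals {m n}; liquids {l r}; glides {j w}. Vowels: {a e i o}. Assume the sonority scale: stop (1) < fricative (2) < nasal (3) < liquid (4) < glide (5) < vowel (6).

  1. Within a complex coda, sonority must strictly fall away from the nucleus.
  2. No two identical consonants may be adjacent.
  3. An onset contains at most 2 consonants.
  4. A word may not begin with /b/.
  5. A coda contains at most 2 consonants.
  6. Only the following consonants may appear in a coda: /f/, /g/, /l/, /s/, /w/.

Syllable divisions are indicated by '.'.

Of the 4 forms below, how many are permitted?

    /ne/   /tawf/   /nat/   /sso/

2

/ne/ — σ1 onset /n/, coda /∅/ ok → permitted
/tawf/ — σ1 onset /t/, coda /wf/ (5→2 falls) ok → permitted
/nat/ — violates constraint 6: syllable 1 coda contains /t/, which is not a licensed coda consonant → not permitted
/sso/ — violates constraint 2: adjacent identical consonants /ss/ → not permitted
Permitted: /ne/, /tawf/ → 2.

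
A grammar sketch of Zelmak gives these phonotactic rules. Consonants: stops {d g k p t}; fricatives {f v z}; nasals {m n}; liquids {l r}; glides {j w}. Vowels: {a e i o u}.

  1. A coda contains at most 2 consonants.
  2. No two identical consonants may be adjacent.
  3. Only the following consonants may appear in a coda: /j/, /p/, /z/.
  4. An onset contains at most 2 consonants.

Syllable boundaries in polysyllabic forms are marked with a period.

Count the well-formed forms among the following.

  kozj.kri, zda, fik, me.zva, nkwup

kozj.kri — σ1 onset /k/, coda /zj/ (2C) ok; σ2 onset /kr/ (2C), coda /∅/ ok → well-formed
zda — σ1 onset /zd/ (2C), coda /∅/ ok → well-formed
fik — violates constraint 3: syllable 1 coda contains /k/, which is not a licensed coda consonant → ill-formed
me.zva — σ1 onset /m/, coda /∅/ ok; σ2 onset /zv/ (2C), coda /∅/ ok → well-formed
nkwup — violates constraint 4: syllable 1 onset /nkw/ has 3 consonants (> 2) → ill-formed
Well-formed: kozj.kri, zda, me.zva → 3.

3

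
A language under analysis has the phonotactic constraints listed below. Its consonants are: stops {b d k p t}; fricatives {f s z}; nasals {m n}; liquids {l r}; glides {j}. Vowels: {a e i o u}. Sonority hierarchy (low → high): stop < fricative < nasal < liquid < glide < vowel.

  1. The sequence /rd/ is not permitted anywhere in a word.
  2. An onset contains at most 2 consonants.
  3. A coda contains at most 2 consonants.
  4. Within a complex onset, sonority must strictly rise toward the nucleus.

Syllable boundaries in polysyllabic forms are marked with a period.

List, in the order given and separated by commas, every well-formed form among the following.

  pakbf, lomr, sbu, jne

lomr

pakbf — violates constraint 3: syllable 1 coda /kbf/ has 3 consonants (> 2) → ill-formed
lomr — σ1 onset /l/, coda /mr/ (2C) ok → well-formed
sbu — violates constraint 4: syllable 1 onset /sb/: /s/ (fricative, 2) → /b/ (stop, 1) does not rise → ill-formed
jne — violates constraint 4: syllable 1 onset /jn/: /j/ (glide, 5) → /n/ (nasal, 3) does not rise → ill-formed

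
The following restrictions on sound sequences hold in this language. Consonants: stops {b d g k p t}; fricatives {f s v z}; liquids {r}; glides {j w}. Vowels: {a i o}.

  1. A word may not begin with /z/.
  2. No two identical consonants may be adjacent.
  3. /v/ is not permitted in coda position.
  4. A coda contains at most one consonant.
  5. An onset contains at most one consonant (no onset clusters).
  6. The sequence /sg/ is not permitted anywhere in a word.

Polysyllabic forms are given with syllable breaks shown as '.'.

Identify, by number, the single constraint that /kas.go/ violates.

6

/kas.go/: contains banned sequence /sg/.
This is a violation of constraint 6: "The sequence /sg/ is not permitted anywhere in a word."
The remaining constraints (1, 2, 3, 4, 5) are satisfied.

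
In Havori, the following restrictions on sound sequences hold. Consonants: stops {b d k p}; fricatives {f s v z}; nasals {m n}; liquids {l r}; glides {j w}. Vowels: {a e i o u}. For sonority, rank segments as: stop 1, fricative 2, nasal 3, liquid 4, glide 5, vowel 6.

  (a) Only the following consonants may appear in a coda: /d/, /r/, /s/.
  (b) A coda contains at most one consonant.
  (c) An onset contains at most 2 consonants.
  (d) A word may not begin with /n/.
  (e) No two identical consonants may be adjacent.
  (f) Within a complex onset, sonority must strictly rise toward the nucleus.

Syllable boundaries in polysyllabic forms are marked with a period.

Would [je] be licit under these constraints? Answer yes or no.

yes

[je] — σ1 onset /j/, coda /∅/ ok → licit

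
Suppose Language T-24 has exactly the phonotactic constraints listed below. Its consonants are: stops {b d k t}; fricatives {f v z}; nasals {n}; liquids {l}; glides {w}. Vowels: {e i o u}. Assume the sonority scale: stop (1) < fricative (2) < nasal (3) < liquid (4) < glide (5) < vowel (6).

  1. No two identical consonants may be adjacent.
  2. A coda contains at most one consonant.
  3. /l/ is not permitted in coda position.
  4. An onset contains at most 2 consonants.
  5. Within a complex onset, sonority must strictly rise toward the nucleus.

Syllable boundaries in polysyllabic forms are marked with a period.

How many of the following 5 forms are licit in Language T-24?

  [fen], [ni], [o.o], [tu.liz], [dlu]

5

[fen] — σ1 onset /f/, coda /n/ ok → licit
[ni] — σ1 onset /n/, coda /∅/ ok → licit
[o.o] — σ1 onset /∅/, coda /∅/ ok; σ2 onset /∅/, coda /∅/ ok → licit
[tu.liz] — σ1 onset /t/, coda /∅/ ok; σ2 onset /l/, coda /z/ ok → licit
[dlu] — σ1 onset /dl/ (1→4 rises), coda /∅/ ok → licit
Licit: [fen], [ni], [o.o], [tu.liz], [dlu] → 5.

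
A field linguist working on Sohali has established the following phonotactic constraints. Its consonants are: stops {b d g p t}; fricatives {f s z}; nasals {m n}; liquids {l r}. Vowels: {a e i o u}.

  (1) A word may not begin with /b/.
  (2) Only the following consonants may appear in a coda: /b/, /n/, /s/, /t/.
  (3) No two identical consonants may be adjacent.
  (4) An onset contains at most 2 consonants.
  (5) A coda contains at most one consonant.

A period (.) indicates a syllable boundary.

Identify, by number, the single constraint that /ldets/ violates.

/ldets/: syllable 1 coda /ts/ has 2 consonants (> 1).
This is a violation of constraint 5: "A coda contains at most one consonant."
The remaining constraints (1, 2, 3, 4) are satisfied.

5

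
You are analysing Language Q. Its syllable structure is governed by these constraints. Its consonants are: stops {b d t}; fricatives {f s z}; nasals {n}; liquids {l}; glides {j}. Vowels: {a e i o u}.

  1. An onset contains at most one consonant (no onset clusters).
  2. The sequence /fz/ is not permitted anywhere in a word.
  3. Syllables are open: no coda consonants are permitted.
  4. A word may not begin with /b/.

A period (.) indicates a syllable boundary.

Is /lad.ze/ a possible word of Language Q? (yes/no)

/lad.ze/ — violates constraint 3: syllable 1 coda /d/ has 1 consonant (> 0) → not permitted

no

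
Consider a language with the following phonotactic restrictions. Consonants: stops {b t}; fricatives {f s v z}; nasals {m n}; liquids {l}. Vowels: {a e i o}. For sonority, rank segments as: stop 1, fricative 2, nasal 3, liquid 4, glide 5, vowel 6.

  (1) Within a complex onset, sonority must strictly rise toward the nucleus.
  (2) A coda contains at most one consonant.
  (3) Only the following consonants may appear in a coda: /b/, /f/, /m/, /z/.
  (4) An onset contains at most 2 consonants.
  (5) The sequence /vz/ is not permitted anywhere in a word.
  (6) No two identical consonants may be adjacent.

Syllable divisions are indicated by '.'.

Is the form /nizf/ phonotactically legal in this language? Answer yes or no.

/nizf/ — violates constraint 2: syllable 1 coda /zf/ has 2 consonants (> 1) → phonotactically illegal

no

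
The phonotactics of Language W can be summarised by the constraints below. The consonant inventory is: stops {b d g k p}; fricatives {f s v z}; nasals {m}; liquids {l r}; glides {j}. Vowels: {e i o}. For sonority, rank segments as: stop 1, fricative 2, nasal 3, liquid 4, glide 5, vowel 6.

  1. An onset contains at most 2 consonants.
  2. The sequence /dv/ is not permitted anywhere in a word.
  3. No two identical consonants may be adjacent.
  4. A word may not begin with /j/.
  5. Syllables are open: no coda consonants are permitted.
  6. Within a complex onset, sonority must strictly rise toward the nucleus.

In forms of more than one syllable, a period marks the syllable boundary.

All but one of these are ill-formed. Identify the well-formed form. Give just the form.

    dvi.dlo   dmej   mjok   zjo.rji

dvi.dlo — violates constraint 2: contains banned sequence /dv/ → ill-formed
dmej — violates constraint 5: syllable 1 coda /j/ has 1 consonant (> 0) → ill-formed
mjok — violates constraint 5: syllable 1 coda /k/ has 1 consonant (> 0) → ill-formed
zjo.rji — σ1 onset /zj/ (2→5 rises), coda /∅/ ok; σ2 onset /rj/ (4→5 rises), coda /∅/ ok → well-formed

zjo.rji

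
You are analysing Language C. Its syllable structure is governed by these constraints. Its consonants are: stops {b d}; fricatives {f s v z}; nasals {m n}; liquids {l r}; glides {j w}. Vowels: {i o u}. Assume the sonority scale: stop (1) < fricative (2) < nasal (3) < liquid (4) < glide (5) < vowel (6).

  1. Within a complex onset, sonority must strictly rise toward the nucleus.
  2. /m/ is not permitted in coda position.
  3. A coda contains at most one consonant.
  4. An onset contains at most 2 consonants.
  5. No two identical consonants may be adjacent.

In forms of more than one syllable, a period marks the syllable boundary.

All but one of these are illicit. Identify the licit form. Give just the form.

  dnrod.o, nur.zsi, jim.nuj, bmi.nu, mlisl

bmi.nu

dnrod.o — violates constraint 4: syllable 1 onset /dnr/ has 3 consonants (> 2) → illicit
nur.zsi — violates constraint 1: syllable 2 onset /zs/: /z/ (fricative, 2) → /s/ (fricative, 2) does not rise → illicit
jim.nuj — violates constraint 2: syllable 1 coda contains /m/ → illicit
bmi.nu — σ1 onset /bm/ (1→3 rises), coda /∅/ ok; σ2 onset /n/, coda /∅/ ok → licit
mlisl — violates constraint 3: syllable 1 coda /sl/ has 2 consonants (> 1) → illicit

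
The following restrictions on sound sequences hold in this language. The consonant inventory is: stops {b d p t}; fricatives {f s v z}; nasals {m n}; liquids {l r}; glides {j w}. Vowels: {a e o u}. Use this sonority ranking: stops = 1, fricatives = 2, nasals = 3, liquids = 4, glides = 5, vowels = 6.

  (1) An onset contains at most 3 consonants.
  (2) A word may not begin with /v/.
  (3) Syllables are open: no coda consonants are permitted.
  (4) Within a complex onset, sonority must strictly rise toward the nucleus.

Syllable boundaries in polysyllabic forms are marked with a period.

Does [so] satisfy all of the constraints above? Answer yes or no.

[so] — σ1 onset /s/, coda /∅/ ok → permitted

yes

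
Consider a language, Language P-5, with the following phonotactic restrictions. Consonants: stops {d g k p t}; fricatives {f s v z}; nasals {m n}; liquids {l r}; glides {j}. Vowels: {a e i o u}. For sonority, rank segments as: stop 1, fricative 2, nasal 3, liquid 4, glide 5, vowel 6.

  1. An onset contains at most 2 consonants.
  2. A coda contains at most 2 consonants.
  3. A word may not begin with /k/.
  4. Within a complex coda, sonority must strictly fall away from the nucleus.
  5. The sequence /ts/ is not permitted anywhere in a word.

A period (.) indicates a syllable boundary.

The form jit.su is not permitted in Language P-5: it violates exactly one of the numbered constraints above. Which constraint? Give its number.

jit.su: contains banned sequence /ts/.
This is a violation of constraint 5: "The sequence /ts/ is not permitted anywhere in a word."
The remaining constraints (1, 2, 3, 4) are satisfied.

5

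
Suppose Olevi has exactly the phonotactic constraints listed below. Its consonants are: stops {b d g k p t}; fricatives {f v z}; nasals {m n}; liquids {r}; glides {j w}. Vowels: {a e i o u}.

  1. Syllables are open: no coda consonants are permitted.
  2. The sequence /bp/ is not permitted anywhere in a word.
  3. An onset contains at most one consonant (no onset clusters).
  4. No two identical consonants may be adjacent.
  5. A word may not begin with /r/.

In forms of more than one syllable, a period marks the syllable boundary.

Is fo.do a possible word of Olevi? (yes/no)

yes

fo.do — σ1 onset /f/, coda /∅/ ok; σ2 onset /d/, coda /∅/ ok → phonotactically legal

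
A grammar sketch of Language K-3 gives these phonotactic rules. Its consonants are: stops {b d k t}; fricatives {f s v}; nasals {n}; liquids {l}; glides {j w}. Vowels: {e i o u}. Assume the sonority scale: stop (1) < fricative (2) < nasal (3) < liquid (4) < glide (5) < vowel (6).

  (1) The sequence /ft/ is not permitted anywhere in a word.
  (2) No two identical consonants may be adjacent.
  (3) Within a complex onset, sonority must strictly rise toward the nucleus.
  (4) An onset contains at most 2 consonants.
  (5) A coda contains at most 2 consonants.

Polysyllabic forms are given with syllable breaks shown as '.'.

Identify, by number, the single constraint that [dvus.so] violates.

[dvus.so]: adjacent identical consonants /ss/.
This is a violation of constraint 2: "No two identical consonants may be adjacent."
The remaining constraints (1, 3, 4, 5) are satisfied.

2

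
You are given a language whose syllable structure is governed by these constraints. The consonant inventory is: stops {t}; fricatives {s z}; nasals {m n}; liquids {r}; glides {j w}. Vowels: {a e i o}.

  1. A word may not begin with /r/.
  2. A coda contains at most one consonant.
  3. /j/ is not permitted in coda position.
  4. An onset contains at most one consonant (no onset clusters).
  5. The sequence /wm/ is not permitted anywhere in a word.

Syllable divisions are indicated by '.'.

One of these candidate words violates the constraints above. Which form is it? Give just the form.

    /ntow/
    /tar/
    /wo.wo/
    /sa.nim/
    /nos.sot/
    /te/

/ntow/

/ntow/ — violates constraint 4: syllable 1 onset /nt/ has 2 consonants (> 1) → phonotactically illegal
/tar/ — σ1 onset /t/, coda /r/ ok → phonotactically legal
/wo.wo/ — σ1 onset /w/, coda /∅/ ok; σ2 onset /w/, coda /∅/ ok → phonotactically legal
/sa.nim/ — σ1 onset /s/, coda /∅/ ok; σ2 onset /n/, coda /m/ ok → phonotactically legal
/nos.sot/ — σ1 onset /n/, coda /s/ ok; σ2 onset /s/, coda /t/ ok → phonotactically legal
/te/ — σ1 onset /t/, coda /∅/ ok → phonotactically legal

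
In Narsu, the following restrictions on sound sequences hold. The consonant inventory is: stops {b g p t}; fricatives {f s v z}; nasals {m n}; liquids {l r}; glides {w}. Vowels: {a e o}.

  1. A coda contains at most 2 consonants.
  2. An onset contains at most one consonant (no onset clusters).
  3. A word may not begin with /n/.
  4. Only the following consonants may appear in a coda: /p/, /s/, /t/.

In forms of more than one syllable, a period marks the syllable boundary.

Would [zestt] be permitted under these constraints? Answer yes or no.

[zestt] — violates constraint 1: syllable 1 coda /stt/ has 3 consonants (> 2) → not permitted

no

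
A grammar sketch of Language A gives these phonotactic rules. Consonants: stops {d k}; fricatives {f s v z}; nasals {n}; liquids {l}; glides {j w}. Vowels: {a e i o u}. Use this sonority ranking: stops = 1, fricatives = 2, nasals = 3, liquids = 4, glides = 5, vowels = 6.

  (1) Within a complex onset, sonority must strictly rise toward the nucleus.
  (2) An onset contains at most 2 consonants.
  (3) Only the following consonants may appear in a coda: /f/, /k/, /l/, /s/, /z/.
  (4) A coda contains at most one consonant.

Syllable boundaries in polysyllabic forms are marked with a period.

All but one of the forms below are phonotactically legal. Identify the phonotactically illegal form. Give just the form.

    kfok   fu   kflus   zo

kfok — σ1 onset /kf/ (1→2 rises), coda /k/ ok → phonotactically legal
fu — σ1 onset /f/, coda /∅/ ok → phonotactically legal
kflus — violates constraint 2: syllable 1 onset /kfl/ has 3 consonants (> 2) → phonotactically illegal
zo — σ1 onset /z/, coda /∅/ ok → phonotactically legal

kflus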